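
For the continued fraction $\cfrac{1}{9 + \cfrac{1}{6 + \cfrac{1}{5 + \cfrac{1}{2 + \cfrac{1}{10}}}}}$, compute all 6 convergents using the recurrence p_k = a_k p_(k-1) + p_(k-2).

0/1, 1/9, 6/55, 31/284, 68/623, 711/6514

Using the convergent recurrence p_i = a_i*p_{i-1} + p_{i-2}, q_i = a_i*q_{i-1} + q_{i-2} with p_{-2}=0, p_{-1}=1, q_{-2}=1, q_{-1}=0:
  i=0: a_0=0, p_0 = 0*1 + 0 = 0, q_0 = 0*0 + 1 = 1.
  i=1: a_1=9, p_1 = 9*0 + 1 = 1, q_1 = 9*1 + 0 = 9.
  i=2: a_2=6, p_2 = 6*1 + 0 = 6, q_2 = 6*9 + 1 = 55.
  i=3: a_3=5, p_3 = 5*6 + 1 = 31, q_3 = 5*55 + 9 = 284.
  i=4: a_4=2, p_4 = 2*31 + 6 = 68, q_4 = 2*284 + 55 = 623.
  i=5: a_5=10, p_5 = 10*68 + 31 = 711, q_5 = 10*623 + 284 = 6514.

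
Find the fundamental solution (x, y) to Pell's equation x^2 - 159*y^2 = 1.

(x, y) = (1324, 105)

First expand sqrt(159) as a continued fraction. With x_i = (sqrt(159) + m_i)/d_i and (m_0, d_0) = (0, 1): a_0 = floor(sqrt(159)) = 12, since 12^2 = 144 <= 159 < 169 = 13^2.
Iterate m_{i+1} = d_i*a_i - m_i, d_{i+1} = (159 - m_{i+1}^2)/d_i, a_{i+1} = floor((a_0 + m_{i+1})/d_{i+1}):
  m_1 = 1*12 - 0 = 12, d_1 = (159 - 12^2)/1 = 15/1 = 15, a_1 = floor((12 + 12)/15) = 1.
  m_2 = 15*1 - 12 = 3, d_2 = (159 - 3^2)/15 = 150/15 = 10, a_2 = floor((12 + 3)/10) = 1.
  m_3 = 10*1 - 3 = 7, d_3 = (159 - 7^2)/10 = 110/10 = 11, a_3 = floor((12 + 7)/11) = 1.
  m_4 = 11*1 - 7 = 4, d_4 = (159 - 4^2)/11 = 143/11 = 13, a_4 = floor((12 + 4)/13) = 1.
  m_5 = 13*1 - 4 = 9, d_5 = (159 - 9^2)/13 = 78/13 = 6, a_5 = floor((12 + 9)/6) = 3.
  m_6 = 6*3 - 9 = 9, d_6 = (159 - 9^2)/6 = 78/6 = 13, a_6 = floor((12 + 9)/13) = 1.
  m_7 = 13*1 - 9 = 4, d_7 = (159 - 4^2)/13 = 143/13 = 11, a_7 = floor((12 + 4)/11) = 1.
  m_8 = 11*1 - 4 = 7, d_8 = (159 - 7^2)/11 = 110/11 = 10, a_8 = floor((12 + 7)/10) = 1.
  m_9 = 10*1 - 7 = 3, d_9 = (159 - 3^2)/10 = 150/10 = 15, a_9 = floor((12 + 3)/15) = 1.
  m_10 = 15*1 - 3 = 12, d_10 = (159 - 12^2)/15 = 15/15 = 1, a_10 = floor((12 + 12)/1) = 24.
  m_11 = 1*24 - 12 = 12, d_11 = (159 - 12^2)/1 = 15/1 = 15: (m_11, d_11) = (m_1, d_1) = (12, 15), so from here the quotients repeat a_1, ..., a_10; the period length is 10.
So sqrt(159) = [12; (1, 1, 1, 1, 3, 1, 1, 1, 1, 24)] with period length k = 10.
k is even, so the fundamental solution of x^2 - 159y^2 = 1 is (p_{k-1}, q_{k-1}) = (p_9, q_9); compute convergents through index 9.
Convergents (p_i = a_i*p_{i-1} + p_{i-2}, q_i = a_i*q_{i-1} + q_{i-2} with p_{-2}=0, p_{-1}=1, q_{-2}=1, q_{-1}=0):
  i=0: a_0=12, p_0 = 12*1 + 0 = 12, q_0 = 12*0 + 1 = 1.
  i=1: a_1=1, p_1 = 1*12 + 1 = 13, q_1 = 1*1 + 0 = 1.
  i=2: a_2=1, p_2 = 1*13 + 12 = 25, q_2 = 1*1 + 1 = 2.
  i=3: a_3=1, p_3 = 1*25 + 13 = 38, q_3 = 1*2 + 1 = 3.
  i=4: a_4=1, p_4 = 1*38 + 25 = 63, q_4 = 1*3 + 2 = 5.
  i=5: a_5=3, p_5 = 3*63 + 38 = 227, q_5 = 3*5 + 3 = 18.
  i=6: a_6=1, p_6 = 1*227 + 63 = 290, q_6 = 1*18 + 5 = 23.
  i=7: a_7=1, p_7 = 1*290 + 227 = 517, q_7 = 1*23 + 18 = 41.
  i=8: a_8=1, p_8 = 1*517 + 290 = 807, q_8 = 1*41 + 23 = 64.
  i=9: a_9=1, p_9 = 1*807 + 517 = 1324, q_9 = 1*64 + 41 = 105.
Check: 1324^2 - 159*105^2 = 1752976 - 1752975 = 1, so (x, y) = (1324, 105) solves the equation, and by the theorem it is the least positive solution.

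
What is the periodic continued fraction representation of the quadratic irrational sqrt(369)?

[19; (4, 1, 3, 2, 7, 4, 7, 2, 3, 1, 4, 38)]

Write x_i = (sqrt(369) + m_i)/d_i with (m_0, d_0) = (0, 1). a_0 = floor(sqrt(369)) = 19, since 19^2 = 361 <= 369 < 400 = 20^2.
Iterate m_{i+1} = d_i*a_i - m_i, d_{i+1} = (369 - m_{i+1}^2)/d_i, a_{i+1} = floor((a_0 + m_{i+1})/d_{i+1}):
  m_1 = 1*19 - 0 = 19, d_1 = (369 - 19^2)/1 = 8/1 = 8, a_1 = floor((19 + 19)/8) = 4.
  m_2 = 8*4 - 19 = 13, d_2 = (369 - 13^2)/8 = 200/8 = 25, a_2 = floor((19 + 13)/25) = 1.
  m_3 = 25*1 - 13 = 12, d_3 = (369 - 12^2)/25 = 225/25 = 9, a_3 = floor((19 + 12)/9) = 3.
  m_4 = 9*3 - 12 = 15, d_4 = (369 - 15^2)/9 = 144/9 = 16, a_4 = floor((19 + 15)/16) = 2.
  m_5 = 16*2 - 15 = 17, d_5 = (369 - 17^2)/16 = 80/16 = 5, a_5 = floor((19 + 17)/5) = 7.
  m_6 = 5*7 - 17 = 18, d_6 = (369 - 18^2)/5 = 45/5 = 9, a_6 = floor((19 + 18)/9) = 4.
  m_7 = 9*4 - 18 = 18, d_7 = (369 - 18^2)/9 = 45/9 = 5, a_7 = floor((19 + 18)/5) = 7.
  m_8 = 5*7 - 18 = 17, d_8 = (369 - 17^2)/5 = 80/5 = 16, a_8 = floor((19 + 17)/16) = 2.
  m_9 = 16*2 - 17 = 15, d_9 = (369 - 15^2)/16 = 144/16 = 9, a_9 = floor((19 + 15)/9) = 3.
  m_10 = 9*3 - 15 = 12, d_10 = (369 - 12^2)/9 = 225/9 = 25, a_10 = floor((19 + 12)/25) = 1.
  m_11 = 25*1 - 12 = 13, d_11 = (369 - 13^2)/25 = 200/25 = 8, a_11 = floor((19 + 13)/8) = 4.
  m_12 = 8*4 - 13 = 19, d_12 = (369 - 19^2)/8 = 8/8 = 1, a_12 = floor((19 + 19)/1) = 38.
  m_13 = 1*38 - 19 = 19, d_13 = (369 - 19^2)/1 = 8/1 = 8: (m_13, d_13) = (m_1, d_1) = (19, 8), so from here the quotients repeat a_1, ..., a_12; the period length is 12.
Hence the expansion of sqrt(369) is a_0 = 19 followed by the repeating block 4, 1, 3, 2, 7, 4, 7, 2, 3, 1, 4, 38 (period 12).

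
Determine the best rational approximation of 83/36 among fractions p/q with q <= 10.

Expand x = 83/36 as a continued fraction with the Euclidean algorithm:
  83 = 2*36 + 11, so a_0 = 2.
  36 = 3*11 + 3, so a_1 = 3.
  11 = 3*3 + 2, so a_2 = 3.
  3 = 1*2 + 1, so a_3 = 1.
  2 = 2*1 + 0, so a_4 = 2.
so x = [2; 3, 3, 1, 2].
Convergents (p_i = a_i*p_{i-1} + p_{i-2}, q_i = a_i*q_{i-1} + q_{i-2} with p_{-2}=0, p_{-1}=1, q_{-2}=1, q_{-1}=0), until the denominator exceeds 10:
  i=0: a_0=2, p_0 = 2*1 + 0 = 2, q_0 = 2*0 + 1 = 1.
  i=1: a_1=3, p_1 = 3*2 + 1 = 7, q_1 = 3*1 + 0 = 3.
  i=2: a_2=3, p_2 = 3*7 + 2 = 23, q_2 = 3*3 + 1 = 10.
  i=3: a_3=1, p_3 = 1*23 + 7 = 30, q_3 = 1*10 + 3 = 13.
q_3 = 13 > 10, so the last convergent with denominator <= 10 is p_2/q_2 = 23/10.
The closest fraction with denominator <= 10 is either p_2/q_2 or the intermediate fraction (k*p_2 + p_1)/(k*q_2 + q_1) with the largest k >= 1 whose denominator stays <= 10; these approach x as k grows, and every other convergent or intermediate fraction in range is farther away.
Largest k: floor((10 - q_1)/q_2) = floor((10 - 3)/10) = 0.
Since k = 0, no intermediate fraction beyond p_2/q_2 has denominator <= 10, so the convergent 23/10 is the closest (its error is |83*10 - 23*36|/(36*10) = 2/360).

23/10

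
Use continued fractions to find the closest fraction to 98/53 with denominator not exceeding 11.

Expand x = 98/53 as a continued fraction with the Euclidean algorithm:
  98 = 1*53 + 45, so a_0 = 1.
  53 = 1*45 + 8, so a_1 = 1.
  45 = 5*8 + 5, so a_2 = 5.
  8 = 1*5 + 3, so a_3 = 1.
  5 = 1*3 + 2, so a_4 = 1.
  3 = 1*2 + 1, so a_5 = 1.
  2 = 2*1 + 0, so a_6 = 2.
so x = [1; 1, 5, 1, 1, 1, 2].
Convergents (p_i = a_i*p_{i-1} + p_{i-2}, q_i = a_i*q_{i-1} + q_{i-2} with p_{-2}=0, p_{-1}=1, q_{-2}=1, q_{-1}=0), until the denominator exceeds 11:
  i=0: a_0=1, p_0 = 1*1 + 0 = 1, q_0 = 1*0 + 1 = 1.
  i=1: a_1=1, p_1 = 1*1 + 1 = 2, q_1 = 1*1 + 0 = 1.
  i=2: a_2=5, p_2 = 5*2 + 1 = 11, q_2 = 5*1 + 1 = 6.
  i=3: a_3=1, p_3 = 1*11 + 2 = 13, q_3 = 1*6 + 1 = 7.
  i=4: a_4=1, p_4 = 1*13 + 11 = 24, q_4 = 1*7 + 6 = 13.
q_4 = 13 > 11, so the last convergent with denominator <= 11 is p_3/q_3 = 13/7.
The closest fraction with denominator <= 11 is either p_3/q_3 or the intermediate fraction (k*p_3 + p_2)/(k*q_3 + q_2) with the largest k >= 1 whose denominator stays <= 11; these approach x as k grows, and every other convergent or intermediate fraction in range is farther away.
Largest k: floor((11 - q_2)/q_3) = floor((11 - 6)/7) = 0.
Since k = 0, no intermediate fraction beyond p_3/q_3 has denominator <= 11, so the convergent 13/7 is the closest (its error is |98*7 - 13*53|/(53*7) = 3/371).

13/7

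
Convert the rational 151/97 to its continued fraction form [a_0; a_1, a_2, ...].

Run the Euclidean algorithm on 151 and 97; the successive quotients are the partial quotients a_0, a_1, ... (each step inverts the fractional part left over by the previous one):
  151 = 1*97 + 54, so a_0 = 1.
  97 = 1*54 + 43, so a_1 = 1.
  54 = 1*43 + 11, so a_2 = 1.
  43 = 3*11 + 10, so a_3 = 3.
  11 = 1*10 + 1, so a_4 = 1.
  10 = 10*1 + 0, so a_5 = 10.
The remainder reaches 0 after 6 divisions, so the expansion has 6 partial quotients, read off in order.

[1; 1, 1, 3, 1, 10]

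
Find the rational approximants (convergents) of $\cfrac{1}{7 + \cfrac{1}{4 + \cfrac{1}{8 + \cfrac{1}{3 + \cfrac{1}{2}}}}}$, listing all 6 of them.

Using the convergent recurrence p_i = a_i*p_{i-1} + p_{i-2}, q_i = a_i*q_{i-1} + q_{i-2} with p_{-2}=0, p_{-1}=1, q_{-2}=1, q_{-1}=0:
  i=0: a_0=0, p_0 = 0*1 + 0 = 0, q_0 = 0*0 + 1 = 1.
  i=1: a_1=7, p_1 = 7*0 + 1 = 1, q_1 = 7*1 + 0 = 7.
  i=2: a_2=4, p_2 = 4*1 + 0 = 4, q_2 = 4*7 + 1 = 29.
  i=3: a_3=8, p_3 = 8*4 + 1 = 33, q_3 = 8*29 + 7 = 239.
  i=4: a_4=3, p_4 = 3*33 + 4 = 103, q_4 = 3*239 + 29 = 746.
  i=5: a_5=2, p_5 = 2*103 + 33 = 239, q_5 = 2*746 + 239 = 1731.

0/1, 1/7, 4/29, 33/239, 103/746, 239/1731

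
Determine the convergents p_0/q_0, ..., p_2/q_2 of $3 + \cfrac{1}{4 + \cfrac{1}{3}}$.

Using the convergent recurrence p_i = a_i*p_{i-1} + p_{i-2}, q_i = a_i*q_{i-1} + q_{i-2} with p_{-2}=0, p_{-1}=1, q_{-2}=1, q_{-1}=0:
  i=0: a_0=3, p_0 = 3*1 + 0 = 3, q_0 = 3*0 + 1 = 1.
  i=1: a_1=4, p_1 = 4*3 + 1 = 13, q_1 = 4*1 + 0 = 4.
  i=2: a_2=3, p_2 = 3*13 + 3 = 42, q_2 = 3*4 + 1 = 13.

3/1, 13/4, 42/13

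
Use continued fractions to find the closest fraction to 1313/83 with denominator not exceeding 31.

Expand x = 1313/83 as a continued fraction with the Euclidean algorithm:
  1313 = 15*83 + 68, so a_0 = 15.
  83 = 1*68 + 15, so a_1 = 1.
  68 = 4*15 + 8, so a_2 = 4.
  15 = 1*8 + 7, so a_3 = 1.
  8 = 1*7 + 1, so a_4 = 1.
  7 = 7*1 + 0, so a_5 = 7.
so x = [15; 1, 4, 1, 1, 7].
Convergents (p_i = a_i*p_{i-1} + p_{i-2}, q_i = a_i*q_{i-1} + q_{i-2} with p_{-2}=0, p_{-1}=1, q_{-2}=1, q_{-1}=0), until the denominator exceeds 31:
  i=0: a_0=15, p_0 = 15*1 + 0 = 15, q_0 = 15*0 + 1 = 1.
  i=1: a_1=1, p_1 = 1*15 + 1 = 16, q_1 = 1*1 + 0 = 1.
  i=2: a_2=4, p_2 = 4*16 + 15 = 79, q_2 = 4*1 + 1 = 5.
  i=3: a_3=1, p_3 = 1*79 + 16 = 95, q_3 = 1*5 + 1 = 6.
  i=4: a_4=1, p_4 = 1*95 + 79 = 174, q_4 = 1*6 + 5 = 11.
  i=5: a_5=7, p_5 = 7*174 + 95 = 1313, q_5 = 7*11 + 6 = 83.
q_5 = 83 > 31, so the last convergent with denominator <= 31 is p_4/q_4 = 174/11.
The closest fraction with denominator <= 31 is either p_4/q_4 or the intermediate fraction (k*p_4 + p_3)/(k*q_4 + q_3) with the largest k >= 1 whose denominator stays <= 31; these approach x as k grows, and every other convergent or intermediate fraction in range is farther away.
Largest k: floor((31 - q_3)/q_4) = floor((31 - 6)/11) = 2.
That gives (2*174 + 95)/(2*11 + 6) = 443/28.
Compare the errors: |x - 174/11| = |1313*11 - 174*83|/(83*11) = 1/913, and |x - 443/28| = |1313*28 - 443*83|/(83*28) = 5/2324.
Cross-multiplying, 1*2324 = 2324 < 4565 = 5*913, so 1/913 is smaller: the convergent 174/11 is closer to x than 443/28.

174/11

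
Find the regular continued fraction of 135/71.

[1; 1, 9, 7]

Run the Euclidean algorithm on 135 and 71; the successive quotients are the partial quotients a_0, a_1, ... (each step inverts the fractional part left over by the previous one):
  135 = 1*71 + 64, so a_0 = 1.
  71 = 1*64 + 7, so a_1 = 1.
  64 = 9*7 + 1, so a_2 = 9.
  7 = 7*1 + 0, so a_3 = 7.
The remainder reaches 0 after 4 divisions, so the expansion has 4 partial quotients, read off in order.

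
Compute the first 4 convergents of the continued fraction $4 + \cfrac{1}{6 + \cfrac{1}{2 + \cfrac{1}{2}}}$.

Using the convergent recurrence p_i = a_i*p_{i-1} + p_{i-2}, q_i = a_i*q_{i-1} + q_{i-2} with p_{-2}=0, p_{-1}=1, q_{-2}=1, q_{-1}=0:
  i=0: a_0=4, p_0 = 4*1 + 0 = 4, q_0 = 4*0 + 1 = 1.
  i=1: a_1=6, p_1 = 6*4 + 1 = 25, q_1 = 6*1 + 0 = 6.
  i=2: a_2=2, p_2 = 2*25 + 4 = 54, q_2 = 2*6 + 1 = 13.
  i=3: a_3=2, p_3 = 2*54 + 25 = 133, q_3 = 2*13 + 6 = 32.

4/1, 25/6, 54/13, 133/32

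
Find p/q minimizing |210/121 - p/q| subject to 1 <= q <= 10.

Expand x = 210/121 as a continued fraction with the Euclidean algorithm:
  210 = 1*121 + 89, so a_0 = 1.
  121 = 1*89 + 32, so a_1 = 1.
  89 = 2*32 + 25, so a_2 = 2.
  32 = 1*25 + 7, so a_3 = 1.
  25 = 3*7 + 4, so a_4 = 3.
  7 = 1*4 + 3, so a_5 = 1.
  4 = 1*3 + 1, so a_6 = 1.
  3 = 3*1 + 0, so a_7 = 3.
so x = [1; 1, 2, 1, 3, 1, 1, 3].
Convergents (p_i = a_i*p_{i-1} + p_{i-2}, q_i = a_i*q_{i-1} + q_{i-2} with p_{-2}=0, p_{-1}=1, q_{-2}=1, q_{-1}=0), until the denominator exceeds 10:
  i=0: a_0=1, p_0 = 1*1 + 0 = 1, q_0 = 1*0 + 1 = 1.
  i=1: a_1=1, p_1 = 1*1 + 1 = 2, q_1 = 1*1 + 0 = 1.
  i=2: a_2=2, p_2 = 2*2 + 1 = 5, q_2 = 2*1 + 1 = 3.
  i=3: a_3=1, p_3 = 1*5 + 2 = 7, q_3 = 1*3 + 1 = 4.
  i=4: a_4=3, p_4 = 3*7 + 5 = 26, q_4 = 3*4 + 3 = 15.
q_4 = 15 > 10, so the last convergent with denominator <= 10 is p_3/q_3 = 7/4.
The closest fraction with denominator <= 10 is either p_3/q_3 or the intermediate fraction (k*p_3 + p_2)/(k*q_3 + q_2) with the largest k >= 1 whose denominator stays <= 10; these approach x as k grows, and every other convergent or intermediate fraction in range is farther away.
Largest k: floor((10 - q_2)/q_3) = floor((10 - 3)/4) = 1.
That gives (1*7 + 5)/(1*4 + 3) = 12/7.
Compare the errors: |x - 7/4| = |210*4 - 7*121|/(121*4) = 7/484, and |x - 12/7| = |210*7 - 12*121|/(121*7) = 18/847.
Cross-multiplying, 7*847 = 5929 < 8712 = 18*484, so 7/484 is smaller: the convergent 7/4 is closer to x than 12/7.

7/4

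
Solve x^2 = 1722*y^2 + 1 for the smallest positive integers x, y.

First expand sqrt(1722) as a continued fraction. With x_i = (sqrt(1722) + m_i)/d_i and (m_0, d_0) = (0, 1): a_0 = floor(sqrt(1722)) = 41, since 41^2 = 1681 <= 1722 < 1764 = 42^2.
Iterate m_{i+1} = d_i*a_i - m_i, d_{i+1} = (1722 - m_{i+1}^2)/d_i, a_{i+1} = floor((a_0 + m_{i+1})/d_{i+1}):
  m_1 = 1*41 - 0 = 41, d_1 = (1722 - 41^2)/1 = 41/1 = 41, a_1 = floor((41 + 41)/41) = 2.
  m_2 = 41*2 - 41 = 41, d_2 = (1722 - 41^2)/41 = 41/41 = 1, a_2 = floor((41 + 41)/1) = 82.
  m_3 = 1*82 - 41 = 41, d_3 = (1722 - 41^2)/1 = 41/1 = 41: (m_3, d_3) = (m_1, d_1) = (41, 41), so from here the quotients repeat a_1, a_2; the period length is 2.
So sqrt(1722) = [41; (2, 82)] with period length k = 2.
k is even, so the fundamental solution of x^2 - 1722y^2 = 1 is (p_{k-1}, q_{k-1}) = (p_1, q_1); compute convergents through index 1.
Convergents (p_i = a_i*p_{i-1} + p_{i-2}, q_i = a_i*q_{i-1} + q_{i-2} with p_{-2}=0, p_{-1}=1, q_{-2}=1, q_{-1}=0):
  i=0: a_0=41, p_0 = 41*1 + 0 = 41, q_0 = 41*0 + 1 = 1.
  i=1: a_1=2, p_1 = 2*41 + 1 = 83, q_1 = 2*1 + 0 = 2.
Check: 83^2 - 1722*2^2 = 6889 - 6888 = 1, so (x, y) = (83, 2) solves the equation, and by the theorem it is the least positive solution.

(x, y) = (83, 2)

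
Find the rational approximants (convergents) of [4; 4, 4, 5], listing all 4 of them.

4/1, 17/4, 72/17, 377/89

Using the convergent recurrence p_i = a_i*p_{i-1} + p_{i-2}, q_i = a_i*q_{i-1} + q_{i-2} with p_{-2}=0, p_{-1}=1, q_{-2}=1, q_{-1}=0:
  i=0: a_0=4, p_0 = 4*1 + 0 = 4, q_0 = 4*0 + 1 = 1.
  i=1: a_1=4, p_1 = 4*4 + 1 = 17, q_1 = 4*1 + 0 = 4.
  i=2: a_2=4, p_2 = 4*17 + 4 = 72, q_2 = 4*4 + 1 = 17.
  i=3: a_3=5, p_3 = 5*72 + 17 = 377, q_3 = 5*17 + 4 = 89.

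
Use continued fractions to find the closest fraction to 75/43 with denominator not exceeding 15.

7/4

Expand x = 75/43 as a continued fraction with the Euclidean algorithm:
  75 = 1*43 + 32, so a_0 = 1.
  43 = 1*32 + 11, so a_1 = 1.
  32 = 2*11 + 10, so a_2 = 2.
  11 = 1*10 + 1, so a_3 = 1.
  10 = 10*1 + 0, so a_4 = 10.
so x = [1; 1, 2, 1, 10].
Convergents (p_i = a_i*p_{i-1} + p_{i-2}, q_i = a_i*q_{i-1} + q_{i-2} with p_{-2}=0, p_{-1}=1, q_{-2}=1, q_{-1}=0), until the denominator exceeds 15:
  i=0: a_0=1, p_0 = 1*1 + 0 = 1, q_0 = 1*0 + 1 = 1.
  i=1: a_1=1, p_1 = 1*1 + 1 = 2, q_1 = 1*1 + 0 = 1.
  i=2: a_2=2, p_2 = 2*2 + 1 = 5, q_2 = 2*1 + 1 = 3.
  i=3: a_3=1, p_3 = 1*5 + 2 = 7, q_3 = 1*3 + 1 = 4.
  i=4: a_4=10, p_4 = 10*7 + 5 = 75, q_4 = 10*4 + 3 = 43.
q_4 = 43 > 15, so the last convergent with denominator <= 15 is p_3/q_3 = 7/4.
The closest fraction with denominator <= 15 is either p_3/q_3 or the intermediate fraction (k*p_3 + p_2)/(k*q_3 + q_2) with the largest k >= 1 whose denominator stays <= 15; these approach x as k grows, and every other convergent or intermediate fraction in range is farther away.
Largest k: floor((15 - q_2)/q_3) = floor((15 - 3)/4) = 3.
That gives (3*7 + 5)/(3*4 + 3) = 26/15.
Compare the errors: |x - 7/4| = |75*4 - 7*43|/(43*4) = 1/172, and |x - 26/15| = |75*15 - 26*43|/(43*15) = 7/645.
Cross-multiplying, 1*645 = 645 < 1204 = 7*172, so 1/172 is smaller: the convergent 7/4 is closer to x than 26/15.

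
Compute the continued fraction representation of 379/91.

[4; 6, 15]

Run the Euclidean algorithm on 379 and 91; the successive quotients are the partial quotients a_0, a_1, ... (each step inverts the fractional part left over by the previous one):
  379 = 4*91 + 15, so a_0 = 4.
  91 = 6*15 + 1, so a_1 = 6.
  15 = 15*1 + 0, so a_2 = 15.
The remainder reaches 0 after 3 divisions, so the expansion has 3 partial quotients, read off in order.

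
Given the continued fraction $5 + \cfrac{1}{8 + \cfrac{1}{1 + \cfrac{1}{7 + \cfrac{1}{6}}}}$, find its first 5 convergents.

5/1, 41/8, 46/9, 363/71, 2224/435

Using the convergent recurrence p_i = a_i*p_{i-1} + p_{i-2}, q_i = a_i*q_{i-1} + q_{i-2} with p_{-2}=0, p_{-1}=1, q_{-2}=1, q_{-1}=0:
  i=0: a_0=5, p_0 = 5*1 + 0 = 5, q_0 = 5*0 + 1 = 1.
  i=1: a_1=8, p_1 = 8*5 + 1 = 41, q_1 = 8*1 + 0 = 8.
  i=2: a_2=1, p_2 = 1*41 + 5 = 46, q_2 = 1*8 + 1 = 9.
  i=3: a_3=7, p_3 = 7*46 + 41 = 363, q_3 = 7*9 + 8 = 71.
  i=4: a_4=6, p_4 = 6*363 + 46 = 2224, q_4 = 6*71 + 9 = 435.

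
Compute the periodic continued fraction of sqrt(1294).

Write x_i = (sqrt(1294) + m_i)/d_i with (m_0, d_0) = (0, 1). a_0 = floor(sqrt(1294)) = 35, since 35^2 = 1225 <= 1294 < 1296 = 36^2.
Iterate m_{i+1} = d_i*a_i - m_i, d_{i+1} = (1294 - m_{i+1}^2)/d_i, a_{i+1} = floor((a_0 + m_{i+1})/d_{i+1}):
  m_1 = 1*35 - 0 = 35, d_1 = (1294 - 35^2)/1 = 69/1 = 69, a_1 = floor((35 + 35)/69) = 1.
  m_2 = 69*1 - 35 = 34, d_2 = (1294 - 34^2)/69 = 138/69 = 2, a_2 = floor((35 + 34)/2) = 34.
  m_3 = 2*34 - 34 = 34, d_3 = (1294 - 34^2)/2 = 138/2 = 69, a_3 = floor((35 + 34)/69) = 1.
  m_4 = 69*1 - 34 = 35, d_4 = (1294 - 35^2)/69 = 69/69 = 1, a_4 = floor((35 + 35)/1) = 70.
  m_5 = 1*70 - 35 = 35, d_5 = (1294 - 35^2)/1 = 69/1 = 69: (m_5, d_5) = (m_1, d_1) = (35, 69), so from here the quotients repeat a_1, ..., a_4; the period length is 4.
Hence the expansion of sqrt(1294) is a_0 = 35 followed by the repeating block 1, 34, 1, 70 (period 4).

[35; (1, 34, 1, 70)]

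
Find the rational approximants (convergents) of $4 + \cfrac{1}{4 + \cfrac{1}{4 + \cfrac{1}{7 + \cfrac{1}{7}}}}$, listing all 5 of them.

4/1, 17/4, 72/17, 521/123, 3719/878

Using the convergent recurrence p_i = a_i*p_{i-1} + p_{i-2}, q_i = a_i*q_{i-1} + q_{i-2} with p_{-2}=0, p_{-1}=1, q_{-2}=1, q_{-1}=0:
  i=0: a_0=4, p_0 = 4*1 + 0 = 4, q_0 = 4*0 + 1 = 1.
  i=1: a_1=4, p_1 = 4*4 + 1 = 17, q_1 = 4*1 + 0 = 4.
  i=2: a_2=4, p_2 = 4*17 + 4 = 72, q_2 = 4*4 + 1 = 17.
  i=3: a_3=7, p_3 = 7*72 + 17 = 521, q_3 = 7*17 + 4 = 123.
  i=4: a_4=7, p_4 = 7*521 + 72 = 3719, q_4 = 7*123 + 17 = 878.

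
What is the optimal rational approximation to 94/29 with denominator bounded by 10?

13/4

Expand x = 94/29 as a continued fraction with the Euclidean algorithm:
  94 = 3*29 + 7, so a_0 = 3.
  29 = 4*7 + 1, so a_1 = 4.
  7 = 7*1 + 0, so a_2 = 7.
so x = [3; 4, 7].
Convergents (p_i = a_i*p_{i-1} + p_{i-2}, q_i = a_i*q_{i-1} + q_{i-2} with p_{-2}=0, p_{-1}=1, q_{-2}=1, q_{-1}=0), until the denominator exceeds 10:
  i=0: a_0=3, p_0 = 3*1 + 0 = 3, q_0 = 3*0 + 1 = 1.
  i=1: a_1=4, p_1 = 4*3 + 1 = 13, q_1 = 4*1 + 0 = 4.
  i=2: a_2=7, p_2 = 7*13 + 3 = 94, q_2 = 7*4 + 1 = 29.
q_2 = 29 > 10, so the last convergent with denominator <= 10 is p_1/q_1 = 13/4.
The closest fraction with denominator <= 10 is either p_1/q_1 or the intermediate fraction (k*p_1 + p_0)/(k*q_1 + q_0) with the largest k >= 1 whose denominator stays <= 10; these approach x as k grows, and every other convergent or intermediate fraction in range is farther away.
Largest k: floor((10 - q_0)/q_1) = floor((10 - 1)/4) = 2.
That gives (2*13 + 3)/(2*4 + 1) = 29/9.
Compare the errors: |x - 13/4| = |94*4 - 13*29|/(29*4) = 1/116, and |x - 29/9| = |94*9 - 29*29|/(29*9) = 5/261.
Cross-multiplying, 1*261 = 261 < 580 = 5*116, so 1/116 is smaller: the convergent 13/4 is closer to x than 29/9.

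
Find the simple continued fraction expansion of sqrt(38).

Write x_i = (sqrt(38) + m_i)/d_i with (m_0, d_0) = (0, 1). a_0 = floor(sqrt(38)) = 6, since 6^2 = 36 <= 38 < 49 = 7^2.
Iterate m_{i+1} = d_i*a_i - m_i, d_{i+1} = (38 - m_{i+1}^2)/d_i, a_{i+1} = floor((a_0 + m_{i+1})/d_{i+1}):
  m_1 = 1*6 - 0 = 6, d_1 = (38 - 6^2)/1 = 2/1 = 2, a_1 = floor((6 + 6)/2) = 6.
  m_2 = 2*6 - 6 = 6, d_2 = (38 - 6^2)/2 = 2/2 = 1, a_2 = floor((6 + 6)/1) = 12.
  m_3 = 1*12 - 6 = 6, d_3 = (38 - 6^2)/1 = 2/1 = 2: (m_3, d_3) = (m_1, d_1) = (6, 2), so from here the quotients repeat a_1, a_2; the period length is 2.
Hence the expansion of sqrt(38) is a_0 = 6 followed by the repeating block 6, 12 (period 2).

[6; (6, 12)]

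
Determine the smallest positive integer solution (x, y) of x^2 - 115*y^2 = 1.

(x, y) = (1126, 105)

First expand sqrt(115) as a continued fraction. With x_i = (sqrt(115) + m_i)/d_i and (m_0, d_0) = (0, 1): a_0 = floor(sqrt(115)) = 10, since 10^2 = 100 <= 115 < 121 = 11^2.
Iterate m_{i+1} = d_i*a_i - m_i, d_{i+1} = (115 - m_{i+1}^2)/d_i, a_{i+1} = floor((a_0 + m_{i+1})/d_{i+1}):
  m_1 = 1*10 - 0 = 10, d_1 = (115 - 10^2)/1 = 15/1 = 15, a_1 = floor((10 + 10)/15) = 1.
  m_2 = 15*1 - 10 = 5, d_2 = (115 - 5^2)/15 = 90/15 = 6, a_2 = floor((10 + 5)/6) = 2.
  m_3 = 6*2 - 5 = 7, d_3 = (115 - 7^2)/6 = 66/6 = 11, a_3 = floor((10 + 7)/11) = 1.
  m_4 = 11*1 - 7 = 4, d_4 = (115 - 4^2)/11 = 99/11 = 9, a_4 = floor((10 + 4)/9) = 1.
  m_5 = 9*1 - 4 = 5, d_5 = (115 - 5^2)/9 = 90/9 = 10, a_5 = floor((10 + 5)/10) = 1.
  m_6 = 10*1 - 5 = 5, d_6 = (115 - 5^2)/10 = 90/10 = 9, a_6 = floor((10 + 5)/9) = 1.
  m_7 = 9*1 - 5 = 4, d_7 = (115 - 4^2)/9 = 99/9 = 11, a_7 = floor((10 + 4)/11) = 1.
  m_8 = 11*1 - 4 = 7, d_8 = (115 - 7^2)/11 = 66/11 = 6, a_8 = floor((10 + 7)/6) = 2.
  m_9 = 6*2 - 7 = 5, d_9 = (115 - 5^2)/6 = 90/6 = 15, a_9 = floor((10 + 5)/15) = 1.
  m_10 = 15*1 - 5 = 10, d_10 = (115 - 10^2)/15 = 15/15 = 1, a_10 = floor((10 + 10)/1) = 20.
  m_11 = 1*20 - 10 = 10, d_11 = (115 - 10^2)/1 = 15/1 = 15: (m_11, d_11) = (m_1, d_1) = (10, 15), so from here the quotients repeat a_1, ..., a_10; the period length is 10.
So sqrt(115) = [10; (1, 2, 1, 1, 1, 1, 1, 2, 1, 20)] with period length k = 10.
k is even, so the fundamental solution of x^2 - 115y^2 = 1 is (p_{k-1}, q_{k-1}) = (p_9, q_9); compute convergents through index 9.
Convergents (p_i = a_i*p_{i-1} + p_{i-2}, q_i = a_i*q_{i-1} + q_{i-2} with p_{-2}=0, p_{-1}=1, q_{-2}=1, q_{-1}=0):
  i=0: a_0=10, p_0 = 10*1 + 0 = 10, q_0 = 10*0 + 1 = 1.
  i=1: a_1=1, p_1 = 1*10 + 1 = 11, q_1 = 1*1 + 0 = 1.
  i=2: a_2=2, p_2 = 2*11 + 10 = 32, q_2 = 2*1 + 1 = 3.
  i=3: a_3=1, p_3 = 1*32 + 11 = 43, q_3 = 1*3 + 1 = 4.
  i=4: a_4=1, p_4 = 1*43 + 32 = 75, q_4 = 1*4 + 3 = 7.
  i=5: a_5=1, p_5 = 1*75 + 43 = 118, q_5 = 1*7 + 4 = 11.
  i=6: a_6=1, p_6 = 1*118 + 75 = 193, q_6 = 1*11 + 7 = 18.
  i=7: a_7=1, p_7 = 1*193 + 118 = 311, q_7 = 1*18 + 11 = 29.
  i=8: a_8=2, p_8 = 2*311 + 193 = 815, q_8 = 2*29 + 18 = 76.
  i=9: a_9=1, p_9 = 1*815 + 311 = 1126, q_9 = 1*76 + 29 = 105.
Check: 1126^2 - 115*105^2 = 1267876 - 1267875 = 1, so (x, y) = (1126, 105) solves the equation, and by the theorem it is the least positive solution.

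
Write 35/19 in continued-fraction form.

[1; 1, 5, 3]

Run the Euclidean algorithm on 35 and 19; the successive quotients are the partial quotients a_0, a_1, ... (each step inverts the fractional part left over by the previous one):
  35 = 1*19 + 16, so a_0 = 1.
  19 = 1*16 + 3, so a_1 = 1.
  16 = 5*3 + 1, so a_2 = 5.
  3 = 3*1 + 0, so a_3 = 3.
The remainder reaches 0 after 4 divisions, so the expansion has 4 partial quotients, read off in order.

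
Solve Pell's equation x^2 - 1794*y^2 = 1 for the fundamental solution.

(x, y) = (12582335, 297064)

First expand sqrt(1794) as a continued fraction. With x_i = (sqrt(1794) + m_i)/d_i and (m_0, d_0) = (0, 1): a_0 = floor(sqrt(1794)) = 42, since 42^2 = 1764 <= 1794 < 1849 = 43^2.
Iterate m_{i+1} = d_i*a_i - m_i, d_{i+1} = (1794 - m_{i+1}^2)/d_i, a_{i+1} = floor((a_0 + m_{i+1})/d_{i+1}):
  m_1 = 1*42 - 0 = 42, d_1 = (1794 - 42^2)/1 = 30/1 = 30, a_1 = floor((42 + 42)/30) = 2.
  m_2 = 30*2 - 42 = 18, d_2 = (1794 - 18^2)/30 = 1470/30 = 49, a_2 = floor((42 + 18)/49) = 1.
  m_3 = 49*1 - 18 = 31, d_3 = (1794 - 31^2)/49 = 833/49 = 17, a_3 = floor((42 + 31)/17) = 4.
  m_4 = 17*4 - 31 = 37, d_4 = (1794 - 37^2)/17 = 425/17 = 25, a_4 = floor((42 + 37)/25) = 3.
  m_5 = 25*3 - 37 = 38, d_5 = (1794 - 38^2)/25 = 350/25 = 14, a_5 = floor((42 + 38)/14) = 5.
  m_6 = 14*5 - 38 = 32, d_6 = (1794 - 32^2)/14 = 770/14 = 55, a_6 = floor((42 + 32)/55) = 1.
  m_7 = 55*1 - 32 = 23, d_7 = (1794 - 23^2)/55 = 1265/55 = 23, a_7 = floor((42 + 23)/23) = 2.
  m_8 = 23*2 - 23 = 23, d_8 = (1794 - 23^2)/23 = 1265/23 = 55, a_8 = floor((42 + 23)/55) = 1.
  m_9 = 55*1 - 23 = 32, d_9 = (1794 - 32^2)/55 = 770/55 = 14, a_9 = floor((42 + 32)/14) = 5.
  m_10 = 14*5 - 32 = 38, d_10 = (1794 - 38^2)/14 = 350/14 = 25, a_10 = floor((42 + 38)/25) = 3.
  m_11 = 25*3 - 38 = 37, d_11 = (1794 - 37^2)/25 = 425/25 = 17, a_11 = floor((42 + 37)/17) = 4.
  m_12 = 17*4 - 37 = 31, d_12 = (1794 - 31^2)/17 = 833/17 = 49, a_12 = floor((42 + 31)/49) = 1.
  m_13 = 49*1 - 31 = 18, d_13 = (1794 - 18^2)/49 = 1470/49 = 30, a_13 = floor((42 + 18)/30) = 2.
  m_14 = 30*2 - 18 = 42, d_14 = (1794 - 42^2)/30 = 30/30 = 1, a_14 = floor((42 + 42)/1) = 84.
  m_15 = 1*84 - 42 = 42, d_15 = (1794 - 42^2)/1 = 30/1 = 30: (m_15, d_15) = (m_1, d_1) = (42, 30), so from here the quotients repeat a_1, ..., a_14; the period length is 14.
So sqrt(1794) = [42; (2, 1, 4, 3, 5, 1, 2, 1, 5, 3, 4, 1, 2, 84)] with period length k = 14.
k is even, so the fundamental solution of x^2 - 1794y^2 = 1 is (p_{k-1}, q_{k-1}) = (p_13, q_13); compute convergents through index 13.
Convergents (p_i = a_i*p_{i-1} + p_{i-2}, q_i = a_i*q_{i-1} + q_{i-2} with p_{-2}=0, p_{-1}=1, q_{-2}=1, q_{-1}=0):
  i=0: a_0=42, p_0 = 42*1 + 0 = 42, q_0 = 42*0 + 1 = 1.
  i=1: a_1=2, p_1 = 2*42 + 1 = 85, q_1 = 2*1 + 0 = 2.
  i=2: a_2=1, p_2 = 1*85 + 42 = 127, q_2 = 1*2 + 1 = 3.
  i=3: a_3=4, p_3 = 4*127 + 85 = 593, q_3 = 4*3 + 2 = 14.
  i=4: a_4=3, p_4 = 3*593 + 127 = 1906, q_4 = 3*14 + 3 = 45.
  i=5: a_5=5, p_5 = 5*1906 + 593 = 10123, q_5 = 5*45 + 14 = 239.
  i=6: a_6=1, p_6 = 1*10123 + 1906 = 12029, q_6 = 1*239 + 45 = 284.
  i=7: a_7=2, p_7 = 2*12029 + 10123 = 34181, q_7 = 2*284 + 239 = 807.
  i=8: a_8=1, p_8 = 1*34181 + 12029 = 46210, q_8 = 1*807 + 284 = 1091.
  i=9: a_9=5, p_9 = 5*46210 + 34181 = 265231, q_9 = 5*1091 + 807 = 6262.
  i=10: a_10=3, p_10 = 3*265231 + 46210 = 841903, q_10 = 3*6262 + 1091 = 19877.
  i=11: a_11=4, p_11 = 4*841903 + 265231 = 3632843, q_11 = 4*19877 + 6262 = 85770.
  i=12: a_12=1, p_12 = 1*3632843 + 841903 = 4474746, q_12 = 1*85770 + 19877 = 105647.
  i=13: a_13=2, p_13 = 2*4474746 + 3632843 = 12582335, q_13 = 2*105647 + 85770 = 297064.
Check: 12582335^2 - 1794*297064^2 = 158315154052225 - 158315154052224 = 1, so (x, y) = (12582335, 297064) solves the equation, and by the theorem it is the least positive solution.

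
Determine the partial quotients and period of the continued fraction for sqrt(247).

[15; (1, 2, 1, 1, 9, 1, 9, 1, 1, 2, 1, 30)]

Write x_i = (sqrt(247) + m_i)/d_i with (m_0, d_0) = (0, 1). a_0 = floor(sqrt(247)) = 15, since 15^2 = 225 <= 247 < 256 = 16^2.
Iterate m_{i+1} = d_i*a_i - m_i, d_{i+1} = (247 - m_{i+1}^2)/d_i, a_{i+1} = floor((a_0 + m_{i+1})/d_{i+1}):
  m_1 = 1*15 - 0 = 15, d_1 = (247 - 15^2)/1 = 22/1 = 22, a_1 = floor((15 + 15)/22) = 1.
  m_2 = 22*1 - 15 = 7, d_2 = (247 - 7^2)/22 = 198/22 = 9, a_2 = floor((15 + 7)/9) = 2.
  m_3 = 9*2 - 7 = 11, d_3 = (247 - 11^2)/9 = 126/9 = 14, a_3 = floor((15 + 11)/14) = 1.
  m_4 = 14*1 - 11 = 3, d_4 = (247 - 3^2)/14 = 238/14 = 17, a_4 = floor((15 + 3)/17) = 1.
  m_5 = 17*1 - 3 = 14, d_5 = (247 - 14^2)/17 = 51/17 = 3, a_5 = floor((15 + 14)/3) = 9.
  m_6 = 3*9 - 14 = 13, d_6 = (247 - 13^2)/3 = 78/3 = 26, a_6 = floor((15 + 13)/26) = 1.
  m_7 = 26*1 - 13 = 13, d_7 = (247 - 13^2)/26 = 78/26 = 3, a_7 = floor((15 + 13)/3) = 9.
  m_8 = 3*9 - 13 = 14, d_8 = (247 - 14^2)/3 = 51/3 = 17, a_8 = floor((15 + 14)/17) = 1.
  m_9 = 17*1 - 14 = 3, d_9 = (247 - 3^2)/17 = 238/17 = 14, a_9 = floor((15 + 3)/14) = 1.
  m_10 = 14*1 - 3 = 11, d_10 = (247 - 11^2)/14 = 126/14 = 9, a_10 = floor((15 + 11)/9) = 2.
  m_11 = 9*2 - 11 = 7, d_11 = (247 - 7^2)/9 = 198/9 = 22, a_11 = floor((15 + 7)/22) = 1.
  m_12 = 22*1 - 7 = 15, d_12 = (247 - 15^2)/22 = 22/22 = 1, a_12 = floor((15 + 15)/1) = 30.
  m_13 = 1*30 - 15 = 15, d_13 = (247 - 15^2)/1 = 22/1 = 22: (m_13, d_13) = (m_1, d_1) = (15, 22), so from here the quotients repeat a_1, ..., a_12; the period length is 12.
Hence the expansion of sqrt(247) is a_0 = 15 followed by the repeating block 1, 2, 1, 1, 9, 1, 9, 1, 1, 2, 1, 30 (period 12).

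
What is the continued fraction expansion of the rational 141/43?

Run the Euclidean algorithm on 141 and 43; the successive quotients are the partial quotients a_0, a_1, ... (each step inverts the fractional part left over by the previous one):
  141 = 3*43 + 12, so a_0 = 3.
  43 = 3*12 + 7, so a_1 = 3.
  12 = 1*7 + 5, so a_2 = 1.
  7 = 1*5 + 2, so a_3 = 1.
  5 = 2*2 + 1, so a_4 = 2.
  2 = 2*1 + 0, so a_5 = 2.
The remainder reaches 0 after 6 divisions, so the expansion has 6 partial quotients, read off in order.

[3; 3, 1, 1, 2, 2]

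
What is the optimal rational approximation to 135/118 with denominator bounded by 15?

Expand x = 135/118 as a continued fraction with the Euclidean algorithm:
  135 = 1*118 + 17, so a_0 = 1.
  118 = 6*17 + 16, so a_1 = 6.
  17 = 1*16 + 1, so a_2 = 1.
  16 = 16*1 + 0, so a_3 = 16.
so x = [1; 6, 1, 16].
Convergents (p_i = a_i*p_{i-1} + p_{i-2}, q_i = a_i*q_{i-1} + q_{i-2} with p_{-2}=0, p_{-1}=1, q_{-2}=1, q_{-1}=0), until the denominator exceeds 15:
  i=0: a_0=1, p_0 = 1*1 + 0 = 1, q_0 = 1*0 + 1 = 1.
  i=1: a_1=6, p_1 = 6*1 + 1 = 7, q_1 = 6*1 + 0 = 6.
  i=2: a_2=1, p_2 = 1*7 + 1 = 8, q_2 = 1*6 + 1 = 7.
  i=3: a_3=16, p_3 = 16*8 + 7 = 135, q_3 = 16*7 + 6 = 118.
q_3 = 118 > 15, so the last convergent with denominator <= 15 is p_2/q_2 = 8/7.
The closest fraction with denominator <= 15 is either p_2/q_2 or the intermediate fraction (k*p_2 + p_1)/(k*q_2 + q_1) with the largest k >= 1 whose denominator stays <= 15; these approach x as k grows, and every other convergent or intermediate fraction in range is farther away.
Largest k: floor((15 - q_1)/q_2) = floor((15 - 6)/7) = 1.
That gives (1*8 + 7)/(1*7 + 6) = 15/13.
Compare the errors: |x - 8/7| = |135*7 - 8*118|/(118*7) = 1/826, and |x - 15/13| = |135*13 - 15*118|/(118*13) = 15/1534.
Cross-multiplying, 1*1534 = 1534 < 12390 = 15*826, so 1/826 is smaller: the convergent 8/7 is closer to x than 15/13.

8/7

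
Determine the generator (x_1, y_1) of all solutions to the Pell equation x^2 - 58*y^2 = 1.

(x, y) = (19603, 2574)

First expand sqrt(58) as a continued fraction. With x_i = (sqrt(58) + m_i)/d_i and (m_0, d_0) = (0, 1): a_0 = floor(sqrt(58)) = 7, since 7^2 = 49 <= 58 < 64 = 8^2.
Iterate m_{i+1} = d_i*a_i - m_i, d_{i+1} = (58 - m_{i+1}^2)/d_i, a_{i+1} = floor((a_0 + m_{i+1})/d_{i+1}):
  m_1 = 1*7 - 0 = 7, d_1 = (58 - 7^2)/1 = 9/1 = 9, a_1 = floor((7 + 7)/9) = 1.
  m_2 = 9*1 - 7 = 2, d_2 = (58 - 2^2)/9 = 54/9 = 6, a_2 = floor((7 + 2)/6) = 1.
  m_3 = 6*1 - 2 = 4, d_3 = (58 - 4^2)/6 = 42/6 = 7, a_3 = floor((7 + 4)/7) = 1.
  m_4 = 7*1 - 4 = 3, d_4 = (58 - 3^2)/7 = 49/7 = 7, a_4 = floor((7 + 3)/7) = 1.
  m_5 = 7*1 - 3 = 4, d_5 = (58 - 4^2)/7 = 42/7 = 6, a_5 = floor((7 + 4)/6) = 1.
  m_6 = 6*1 - 4 = 2, d_6 = (58 - 2^2)/6 = 54/6 = 9, a_6 = floor((7 + 2)/9) = 1.
  m_7 = 9*1 - 2 = 7, d_7 = (58 - 7^2)/9 = 9/9 = 1, a_7 = floor((7 + 7)/1) = 14.
  m_8 = 1*14 - 7 = 7, d_8 = (58 - 7^2)/1 = 9/1 = 9: (m_8, d_8) = (m_1, d_1) = (7, 9), so from here the quotients repeat a_1, ..., a_7; the period length is 7.
So sqrt(58) = [7; (1, 1, 1, 1, 1, 1, 14)] with period length k = 7.
k is odd, so (p_{k-1}, q_{k-1}) only solves x^2 - 58y^2 = -1 and the fundamental solution of x^2 - 58y^2 = 1 is (p_{2k-1}, q_{2k-1}) = (p_13, q_13); compute convergents through index 13, running through the period twice.
Convergents (p_i = a_i*p_{i-1} + p_{i-2}, q_i = a_i*q_{i-1} + q_{i-2} with p_{-2}=0, p_{-1}=1, q_{-2}=1, q_{-1}=0):
  i=0: a_0=7, p_0 = 7*1 + 0 = 7, q_0 = 7*0 + 1 = 1.
  i=1: a_1=1, p_1 = 1*7 + 1 = 8, q_1 = 1*1 + 0 = 1.
  i=2: a_2=1, p_2 = 1*8 + 7 = 15, q_2 = 1*1 + 1 = 2.
  i=3: a_3=1, p_3 = 1*15 + 8 = 23, q_3 = 1*2 + 1 = 3.
  i=4: a_4=1, p_4 = 1*23 + 15 = 38, q_4 = 1*3 + 2 = 5.
  i=5: a_5=1, p_5 = 1*38 + 23 = 61, q_5 = 1*5 + 3 = 8.
  i=6: a_6=1, p_6 = 1*61 + 38 = 99, q_6 = 1*8 + 5 = 13.
  i=7: a_7=14, p_7 = 14*99 + 61 = 1447, q_7 = 14*13 + 8 = 190.
  i=8: a_8=1, p_8 = 1*1447 + 99 = 1546, q_8 = 1*190 + 13 = 203.
  i=9: a_9=1, p_9 = 1*1546 + 1447 = 2993, q_9 = 1*203 + 190 = 393.
  i=10: a_10=1, p_10 = 1*2993 + 1546 = 4539, q_10 = 1*393 + 203 = 596.
  i=11: a_11=1, p_11 = 1*4539 + 2993 = 7532, q_11 = 1*596 + 393 = 989.
  i=12: a_12=1, p_12 = 1*7532 + 4539 = 12071, q_12 = 1*989 + 596 = 1585.
  i=13: a_13=1, p_13 = 1*12071 + 7532 = 19603, q_13 = 1*1585 + 989 = 2574.
Indeed p_6^2 - 58*q_6^2 = 9801 - 9802 = -1, not +1.
Check: 19603^2 - 58*2574^2 = 384277609 - 384277608 = 1, so (x, y) = (19603, 2574) solves the equation, and by the theorem it is the least positive solution.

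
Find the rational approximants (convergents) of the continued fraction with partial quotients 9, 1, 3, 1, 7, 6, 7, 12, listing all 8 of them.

Using the convergent recurrence p_i = a_i*p_{i-1} + p_{i-2}, q_i = a_i*q_{i-1} + q_{i-2} with p_{-2}=0, p_{-1}=1, q_{-2}=1, q_{-1}=0:
  i=0: a_0=9, p_0 = 9*1 + 0 = 9, q_0 = 9*0 + 1 = 1.
  i=1: a_1=1, p_1 = 1*9 + 1 = 10, q_1 = 1*1 + 0 = 1.
  i=2: a_2=3, p_2 = 3*10 + 9 = 39, q_2 = 3*1 + 1 = 4.
  i=3: a_3=1, p_3 = 1*39 + 10 = 49, q_3 = 1*4 + 1 = 5.
  i=4: a_4=7, p_4 = 7*49 + 39 = 382, q_4 = 7*5 + 4 = 39.
  i=5: a_5=6, p_5 = 6*382 + 49 = 2341, q_5 = 6*39 + 5 = 239.
  i=6: a_6=7, p_6 = 7*2341 + 382 = 16769, q_6 = 7*239 + 39 = 1712.
  i=7: a_7=12, p_7 = 12*16769 + 2341 = 203569, q_7 = 12*1712 + 239 = 20783.

9/1, 10/1, 39/4, 49/5, 382/39, 2341/239, 16769/1712, 203569/20783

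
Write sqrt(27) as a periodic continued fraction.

Write x_i = (sqrt(27) + m_i)/d_i with (m_0, d_0) = (0, 1). a_0 = floor(sqrt(27)) = 5, since 5^2 = 25 <= 27 < 36 = 6^2.
Iterate m_{i+1} = d_i*a_i - m_i, d_{i+1} = (27 - m_{i+1}^2)/d_i, a_{i+1} = floor((a_0 + m_{i+1})/d_{i+1}):
  m_1 = 1*5 - 0 = 5, d_1 = (27 - 5^2)/1 = 2/1 = 2, a_1 = floor((5 + 5)/2) = 5.
  m_2 = 2*5 - 5 = 5, d_2 = (27 - 5^2)/2 = 2/2 = 1, a_2 = floor((5 + 5)/1) = 10.
  m_3 = 1*10 - 5 = 5, d_3 = (27 - 5^2)/1 = 2/1 = 2: (m_3, d_3) = (m_1, d_1) = (5, 2), so from here the quotients repeat a_1, a_2; the period length is 2.
Hence the expansion of sqrt(27) is a_0 = 5 followed by the repeating block 5, 10 (period 2).

[5; (5, 10)]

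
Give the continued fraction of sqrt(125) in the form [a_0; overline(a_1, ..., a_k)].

[11; overline(5, 1, 1, 5, 22)]

Write x_i = (sqrt(125) + m_i)/d_i with (m_0, d_0) = (0, 1). a_0 = floor(sqrt(125)) = 11, since 11^2 = 121 <= 125 < 144 = 12^2.
Iterate m_{i+1} = d_i*a_i - m_i, d_{i+1} = (125 - m_{i+1}^2)/d_i, a_{i+1} = floor((a_0 + m_{i+1})/d_{i+1}):
  m_1 = 1*11 - 0 = 11, d_1 = (125 - 11^2)/1 = 4/1 = 4, a_1 = floor((11 + 11)/4) = 5.
  m_2 = 4*5 - 11 = 9, d_2 = (125 - 9^2)/4 = 44/4 = 11, a_2 = floor((11 + 9)/11) = 1.
  m_3 = 11*1 - 9 = 2, d_3 = (125 - 2^2)/11 = 121/11 = 11, a_3 = floor((11 + 2)/11) = 1.
  m_4 = 11*1 - 2 = 9, d_4 = (125 - 9^2)/11 = 44/11 = 4, a_4 = floor((11 + 9)/4) = 5.
  m_5 = 4*5 - 9 = 11, d_5 = (125 - 11^2)/4 = 4/4 = 1, a_5 = floor((11 + 11)/1) = 22.
  m_6 = 1*22 - 11 = 11, d_6 = (125 - 11^2)/1 = 4/1 = 4: (m_6, d_6) = (m_1, d_1) = (11, 4), so from here the quotients repeat a_1, ..., a_5; the period length is 5.
Hence the expansion of sqrt(125) is a_0 = 11 followed by the repeating block 5, 1, 1, 5, 22 (period 5).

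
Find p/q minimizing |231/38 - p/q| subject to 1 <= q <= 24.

79/13

Expand x = 231/38 as a continued fraction with the Euclidean algorithm:
  231 = 6*38 + 3, so a_0 = 6.
  38 = 12*3 + 2, so a_1 = 12.
  3 = 1*2 + 1, so a_2 = 1.
  2 = 2*1 + 0, so a_3 = 2.
so x = [6; 12, 1, 2].
Convergents (p_i = a_i*p_{i-1} + p_{i-2}, q_i = a_i*q_{i-1} + q_{i-2} with p_{-2}=0, p_{-1}=1, q_{-2}=1, q_{-1}=0), until the denominator exceeds 24:
  i=0: a_0=6, p_0 = 6*1 + 0 = 6, q_0 = 6*0 + 1 = 1.
  i=1: a_1=12, p_1 = 12*6 + 1 = 73, q_1 = 12*1 + 0 = 12.
  i=2: a_2=1, p_2 = 1*73 + 6 = 79, q_2 = 1*12 + 1 = 13.
  i=3: a_3=2, p_3 = 2*79 + 73 = 231, q_3 = 2*13 + 12 = 38.
q_3 = 38 > 24, so the last convergent with denominator <= 24 is p_2/q_2 = 79/13.
The closest fraction with denominator <= 24 is either p_2/q_2 or the intermediate fraction (k*p_2 + p_1)/(k*q_2 + q_1) with the largest k >= 1 whose denominator stays <= 24; these approach x as k grows, and every other convergent or intermediate fraction in range is farther away.
Largest k: floor((24 - q_1)/q_2) = floor((24 - 12)/13) = 0.
Since k = 0, no intermediate fraction beyond p_2/q_2 has denominator <= 24, so the convergent 79/13 is the closest (its error is |231*13 - 79*38|/(38*13) = 1/494).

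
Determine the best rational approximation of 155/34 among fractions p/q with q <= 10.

41/9

Expand x = 155/34 as a continued fraction with the Euclidean algorithm:
  155 = 4*34 + 19, so a_0 = 4.
  34 = 1*19 + 15, so a_1 = 1.
  19 = 1*15 + 4, so a_2 = 1.
  15 = 3*4 + 3, so a_3 = 3.
  4 = 1*3 + 1, so a_4 = 1.
  3 = 3*1 + 0, so a_5 = 3.
so x = [4; 1, 1, 3, 1, 3].
Convergents (p_i = a_i*p_{i-1} + p_{i-2}, q_i = a_i*q_{i-1} + q_{i-2} with p_{-2}=0, p_{-1}=1, q_{-2}=1, q_{-1}=0), until the denominator exceeds 10:
  i=0: a_0=4, p_0 = 4*1 + 0 = 4, q_0 = 4*0 + 1 = 1.
  i=1: a_1=1, p_1 = 1*4 + 1 = 5, q_1 = 1*1 + 0 = 1.
  i=2: a_2=1, p_2 = 1*5 + 4 = 9, q_2 = 1*1 + 1 = 2.
  i=3: a_3=3, p_3 = 3*9 + 5 = 32, q_3 = 3*2 + 1 = 7.
  i=4: a_4=1, p_4 = 1*32 + 9 = 41, q_4 = 1*7 + 2 = 9.
  i=5: a_5=3, p_5 = 3*41 + 32 = 155, q_5 = 3*9 + 7 = 34.
q_5 = 34 > 10, so the last convergent with denominator <= 10 is p_4/q_4 = 41/9.
The closest fraction with denominator <= 10 is either p_4/q_4 or the intermediate fraction (k*p_4 + p_3)/(k*q_4 + q_3) with the largest k >= 1 whose denominator stays <= 10; these approach x as k grows, and every other convergent or intermediate fraction in range is farther away.
Largest k: floor((10 - q_3)/q_4) = floor((10 - 7)/9) = 0.
Since k = 0, no intermediate fraction beyond p_4/q_4 has denominator <= 10, so the convergent 41/9 is the closest (its error is |155*9 - 41*34|/(34*9) = 1/306).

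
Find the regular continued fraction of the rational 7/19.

Run the Euclidean algorithm on 7 and 19; the successive quotients are the partial quotients a_0, a_1, ... (each step inverts the fractional part left over by the previous one):
  7 = 0*19 + 7, so a_0 = 0.
  19 = 2*7 + 5, so a_1 = 2.
  7 = 1*5 + 2, so a_2 = 1.
  5 = 2*2 + 1, so a_3 = 2.
  2 = 2*1 + 0, so a_4 = 2.
The remainder reaches 0 after 5 divisions, so the expansion has 5 partial quotients, read off in order.

[0; 2, 1, 2, 2]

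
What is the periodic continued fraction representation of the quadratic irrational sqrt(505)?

[22; (2, 8, 2, 44)]

Write x_i = (sqrt(505) + m_i)/d_i with (m_0, d_0) = (0, 1). a_0 = floor(sqrt(505)) = 22, since 22^2 = 484 <= 505 < 529 = 23^2.
Iterate m_{i+1} = d_i*a_i - m_i, d_{i+1} = (505 - m_{i+1}^2)/d_i, a_{i+1} = floor((a_0 + m_{i+1})/d_{i+1}):
  m_1 = 1*22 - 0 = 22, d_1 = (505 - 22^2)/1 = 21/1 = 21, a_1 = floor((22 + 22)/21) = 2.
  m_2 = 21*2 - 22 = 20, d_2 = (505 - 20^2)/21 = 105/21 = 5, a_2 = floor((22 + 20)/5) = 8.
  m_3 = 5*8 - 20 = 20, d_3 = (505 - 20^2)/5 = 105/5 = 21, a_3 = floor((22 + 20)/21) = 2.
  m_4 = 21*2 - 20 = 22, d_4 = (505 - 22^2)/21 = 21/21 = 1, a_4 = floor((22 + 22)/1) = 44.
  m_5 = 1*44 - 22 = 22, d_5 = (505 - 22^2)/1 = 21/1 = 21: (m_5, d_5) = (m_1, d_1) = (22, 21), so from here the quotients repeat a_1, ..., a_4; the period length is 4.
Hence the expansion of sqrt(505) is a_0 = 22 followed by the repeating block 2, 8, 2, 44 (period 4).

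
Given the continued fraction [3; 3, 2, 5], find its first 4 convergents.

3/1, 10/3, 23/7, 125/38

Using the convergent recurrence p_i = a_i*p_{i-1} + p_{i-2}, q_i = a_i*q_{i-1} + q_{i-2} with p_{-2}=0, p_{-1}=1, q_{-2}=1, q_{-1}=0:
  i=0: a_0=3, p_0 = 3*1 + 0 = 3, q_0 = 3*0 + 1 = 1.
  i=1: a_1=3, p_1 = 3*3 + 1 = 10, q_1 = 3*1 + 0 = 3.
  i=2: a_2=2, p_2 = 2*10 + 3 = 23, q_2 = 2*3 + 1 = 7.
  i=3: a_3=5, p_3 = 5*23 + 10 = 125, q_3 = 5*7 + 3 = 38.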